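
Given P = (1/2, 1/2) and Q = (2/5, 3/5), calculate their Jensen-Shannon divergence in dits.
0.0022 dits

Jensen-Shannon divergence is:
JSD(P||Q) = 0.5 × D_KL(P||M) + 0.5 × D_KL(Q||M)
where M = 0.5 × (P + Q) is the mixture distribution.

M = 0.5 × (1/2, 1/2) + 0.5 × (2/5, 3/5) = (9/20, 11/20)

D_KL(P||M) = 0.0022 dits
D_KL(Q||M) = 0.0022 dits

JSD(P||Q) = 0.5 × 0.0022 + 0.5 × 0.0022 = 0.0022 dits

Unlike KL divergence, JSD is symmetric and bounded: 0 ≤ JSD ≤ log(2).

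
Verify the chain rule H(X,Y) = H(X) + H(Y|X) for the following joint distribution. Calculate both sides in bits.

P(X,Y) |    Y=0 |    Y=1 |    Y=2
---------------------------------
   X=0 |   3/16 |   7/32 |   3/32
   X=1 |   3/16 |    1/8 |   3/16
H(X,Y) = 2.5333, H(X) = 1.0000, H(Y|X) = 1.5333 (all in bits)

Chain rule: H(X,Y) = H(X) + H(Y|X)

Left side — joint entropy directly:
H(X,Y) = -Σ p(x,y) log p(x,y) = 2.5333 bits

Right side — compute H(Y|X) from the conditional distributions:
P(X) = (1/2, 1/2), so H(X) = 1.0000 bits
H(Y|X) = Σ_x P(X=x) · H(Y|X=x):
  P(Y|X=0) = (3/8, 7/16, 3/16), H(Y|X=0) = 1.5052, weight P(X=0) = 1/2
  P(Y|X=1) = (3/8, 1/4, 3/8), H(Y|X=1) = 1.5613, weight P(X=1) = 1/2
H(Y|X) = 1.5333 bits

H(X) + H(Y|X) = 1.0000 + 1.5333 = 2.5333 bits

Both sides equal 2.5333 bits. ✓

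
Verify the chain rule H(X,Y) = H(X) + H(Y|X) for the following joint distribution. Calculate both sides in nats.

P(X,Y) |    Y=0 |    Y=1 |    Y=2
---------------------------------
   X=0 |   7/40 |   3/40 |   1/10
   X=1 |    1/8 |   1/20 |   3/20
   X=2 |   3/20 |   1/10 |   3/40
H(X,Y) = 2.1329, H(X) = 1.0980, H(Y|X) = 1.0349 (all in nats)

Chain rule: H(X,Y) = H(X) + H(Y|X)

Left side — joint entropy directly:
H(X,Y) = -Σ p(x,y) log p(x,y) = 2.1329 nats

Right side — compute H(Y|X) from the conditional distributions:
P(X) = (7/20, 13/40, 13/40), so H(X) = 1.0980 nats
H(Y|X) = Σ_x P(X=x) · H(Y|X=x):
  P(Y|X=0) = (1/2, 3/14, 2/7), H(Y|X=0) = 1.0346, weight P(X=0) = 7/20
  P(Y|X=1) = (5/13, 2/13, 6/13), H(Y|X=1) = 1.0123, weight P(X=1) = 13/40
  P(Y|X=2) = (6/13, 4/13, 3/13), H(Y|X=2) = 1.0579, weight P(X=2) = 13/40
H(Y|X) = 1.0349 nats

H(X) + H(Y|X) = 1.0980 + 1.0349 = 2.1329 nats

Both sides equal 2.1329 nats. ✓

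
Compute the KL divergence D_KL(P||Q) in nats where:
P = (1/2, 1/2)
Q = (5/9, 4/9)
0.0062 nats

KL divergence: D_KL(P||Q) = Σ p(x) log(p(x)/q(x))

Computing term by term:
  x=0: 1/2 × log_e[(1/2)/(5/9)] = 1/2 × -0.1054 = -0.0527
  x=1: 1/2 × log_e[(1/2)/(4/9)] = 1/2 × 0.1178 = 0.0589

D_KL(P||Q) = 0.0062 nats

Note: KL divergence is always non-negative and equals 0 iff P = Q.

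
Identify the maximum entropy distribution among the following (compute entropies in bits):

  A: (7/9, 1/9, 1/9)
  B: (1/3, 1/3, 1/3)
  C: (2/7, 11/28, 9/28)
B

For a discrete distribution over n outcomes, entropy is maximized by the uniform distribution.

Computing entropies:
H(A) = 0.9864 bits
H(B) = 1.5850 bits
H(C) = 1.5722 bits

The uniform distribution (where all probabilities equal 1/3) achieves the maximum entropy of log_2(3) = 1.5850 bits.

Distribution B has the highest entropy.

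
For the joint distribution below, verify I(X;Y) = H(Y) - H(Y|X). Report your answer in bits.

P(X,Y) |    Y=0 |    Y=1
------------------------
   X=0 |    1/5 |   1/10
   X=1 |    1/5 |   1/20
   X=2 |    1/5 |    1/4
I(X;Y) = 0.0690 bits

Mutual information has multiple equivalent forms:
- I(X;Y) = H(X) - H(X|Y)
- I(X;Y) = H(Y) - H(Y|X)
- I(X;Y) = H(X) + H(Y) - H(X,Y)

Computing all quantities:
H(X) = 1.5395, H(Y) = 0.9710, H(X,Y) = 2.4414
H(X|Y) = 1.4705, H(Y|X) = 0.9020

Verification:
H(X) - H(X|Y) = 1.5395 - 1.4705 = 0.0690
H(Y) - H(Y|X) = 0.9710 - 0.9020 = 0.0690
H(X) + H(Y) - H(X,Y) = 1.5395 + 0.9710 - 2.4414 = 0.0690

All forms give I(X;Y) = 0.0690 bits. ✓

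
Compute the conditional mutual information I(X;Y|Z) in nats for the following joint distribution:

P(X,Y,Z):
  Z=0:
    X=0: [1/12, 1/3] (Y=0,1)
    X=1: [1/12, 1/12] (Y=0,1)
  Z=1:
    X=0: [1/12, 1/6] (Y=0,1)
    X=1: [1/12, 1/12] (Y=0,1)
0.0307 nats

Conditional mutual information: I(X;Y|Z) = H(X|Z) + H(Y|Z) - H(X,Y|Z)

H(Z) = 0.6792
H(X,Z) = 1.3086 → H(X|Z) = 0.6294
H(Y,Z) = 1.3086 → H(Y|Z) = 0.6294
H(X,Y,Z) = 1.9073 → H(X,Y|Z) = 1.2281

I(X;Y|Z) = 0.6294 + 0.6294 - 1.2281 = 0.0307 nats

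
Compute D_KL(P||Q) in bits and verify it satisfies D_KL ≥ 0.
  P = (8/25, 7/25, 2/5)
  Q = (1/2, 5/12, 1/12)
0.5386 bits

KL divergence satisfies the Gibbs inequality: D_KL(P||Q) ≥ 0 for all distributions P, Q.

D_KL(P||Q) = Σ p(x) log(p(x)/q(x))
Term by term:
  x=0: 8/25 × log_2[(8/25)/(1/2)] = -0.2060
  x=1: 7/25 × log_2[(7/25)/(5/12)] = -0.1606
  x=2: 2/5 × log_2[(2/5)/(1/12)] = 0.9052
D_KL(P||Q) = 0.5386 bits

D_KL(P||Q) = 0.5386 ≥ 0 ✓

This non-negativity is a fundamental property: relative entropy cannot be negative because it measures how different Q is from P.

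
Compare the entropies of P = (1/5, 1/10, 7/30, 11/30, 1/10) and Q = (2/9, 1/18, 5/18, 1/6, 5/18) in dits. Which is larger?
Q

Computing entropies in dits:
H(P) = 0.6470
H(Q) = 0.6536

Distribution Q has higher entropy.

Intuition: The distribution closer to uniform (more spread out) has higher entropy.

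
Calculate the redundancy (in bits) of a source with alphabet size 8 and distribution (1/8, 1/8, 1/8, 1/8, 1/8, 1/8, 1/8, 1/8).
0.0000 bits

Redundancy measures how far a source is from maximum entropy:
R = H_max - H(X)

Maximum entropy for 8 symbols: H_max = log_2(8) = 3.0000 bits
Actual entropy: H(X) = 3.0000 bits
Redundancy: R = 3.0000 - 3.0000 = 0.0000 bits

This redundancy represents potential for compression: the source could be compressed by 0.0000 bits per symbol.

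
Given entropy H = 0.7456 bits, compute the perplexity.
1.6767

Perplexity is 2^H (or exp(H) for natural log).

H = 0.7456 bits
Perplexity = 2^0.7456 = 1.6767

Interpretation: The model's uncertainty is equivalent to choosing uniformly among 1.7 options.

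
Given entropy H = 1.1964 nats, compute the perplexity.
3.3082

Perplexity is e^H (or exp(H) for natural log).

H = 1.1964 nats
Perplexity = e^1.1964 = 3.3082

Interpretation: The model's uncertainty is equivalent to choosing uniformly among 3.3 options.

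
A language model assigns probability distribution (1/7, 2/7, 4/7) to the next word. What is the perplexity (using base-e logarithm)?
2.6005

Perplexity is e^H (or exp(H) for natural log).

First, H = -Σ p log p = 0.9557 nats
Perplexity = e^0.9557 = 2.6005

Interpretation: The model's uncertainty is equivalent to choosing uniformly among 2.6 options.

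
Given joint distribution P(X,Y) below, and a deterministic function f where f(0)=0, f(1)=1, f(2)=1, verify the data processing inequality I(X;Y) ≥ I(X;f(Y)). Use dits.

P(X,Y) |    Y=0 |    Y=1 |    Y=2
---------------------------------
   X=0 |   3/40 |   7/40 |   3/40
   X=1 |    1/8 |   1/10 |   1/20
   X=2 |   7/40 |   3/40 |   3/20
I(X;Y) = 0.0259, I(X;f(Y)) = 0.0097, inequality holds: 0.0259 ≥ 0.0097

Data Processing Inequality: For any Markov chain X → Y → Z, we have I(X;Y) ≥ I(X;Z).

Here Z = f(Y) is a deterministic function of Y, forming X → Y → Z.

Original I(X;Y) = 0.0259 dits

After applying f:
P(X,Z) where Z=f(Y):
- P(X,Z=0) = P(X,Y=0)
- P(X,Z=1) = P(X,Y=1) + P(X,Y=2)

I(X;Z) = I(X;f(Y)) = 0.0097 dits

Verification: 0.0259 ≥ 0.0097 ✓

Information cannot be created by processing; the function f can only lose information about X.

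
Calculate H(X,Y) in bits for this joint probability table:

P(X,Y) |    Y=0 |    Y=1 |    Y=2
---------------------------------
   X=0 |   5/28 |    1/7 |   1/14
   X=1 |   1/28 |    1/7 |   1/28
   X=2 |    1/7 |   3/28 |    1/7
3.0086 bits

Joint entropy is H(X,Y) = -Σ_{x,y} p(x,y) log p(x,y).

Summing over all non-zero entries:
H(X,Y) = -[5/28·log_2(5/28) + 1/7·log_2(1/7) + 1/14·log_2(1/14) + 1/28·log_2(1/28) + 1/7·log_2(1/7) + 1/28·log_2(1/28) + 1/7·log_2(1/7) + 3/28·log_2(3/28) + 1/7·log_2(1/7)]
H(X,Y) = 3.0086 bits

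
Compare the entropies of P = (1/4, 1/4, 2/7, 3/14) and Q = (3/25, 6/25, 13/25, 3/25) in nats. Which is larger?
P

Computing entropies in nats:
H(P) = 1.3812
H(Q) = 1.1914

Distribution P has higher entropy.

Intuition: The distribution closer to uniform (more spread out) has higher entropy.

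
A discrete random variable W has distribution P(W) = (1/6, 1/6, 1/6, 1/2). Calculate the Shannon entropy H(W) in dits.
0.5396 dits

Shannon entropy is H(X) = -Σ p(x) log p(x).

For P = (1/6, 1/6, 1/6, 1/2):
H = -1/6 × log_10(1/6) -1/6 × log_10(1/6) -1/6 × log_10(1/6) -1/2 × log_10(1/2)
H = 0.5396 dits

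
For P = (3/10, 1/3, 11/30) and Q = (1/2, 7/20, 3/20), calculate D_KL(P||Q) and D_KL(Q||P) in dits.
D_KL(P||Q) = 0.0687, D_KL(Q||P) = 0.0601

KL divergence is not symmetric: D_KL(P||Q) ≠ D_KL(Q||P) in general.

D_KL(P||Q) = 0.0687 dits
D_KL(Q||P) = 0.0601 dits

No, they are not equal!

This asymmetry is why KL divergence is not a true distance metric.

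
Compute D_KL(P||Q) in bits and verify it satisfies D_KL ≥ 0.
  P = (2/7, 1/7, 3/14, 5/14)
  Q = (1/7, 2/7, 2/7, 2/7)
0.1689 bits

KL divergence satisfies the Gibbs inequality: D_KL(P||Q) ≥ 0 for all distributions P, Q.

D_KL(P||Q) = Σ p(x) log(p(x)/q(x))
Term by term:
  x=0: 2/7 × log_2[(2/7)/(1/7)] = 0.2857
  x=1: 1/7 × log_2[(1/7)/(2/7)] = -0.1429
  x=2: 3/14 × log_2[(3/14)/(2/7)] = -0.0889
  x=3: 5/14 × log_2[(5/14)/(2/7)] = 0.1150
D_KL(P||Q) = 0.1689 bits

D_KL(P||Q) = 0.1689 ≥ 0 ✓

This non-negativity is a fundamental property: relative entropy cannot be negative because it measures how different Q is from P.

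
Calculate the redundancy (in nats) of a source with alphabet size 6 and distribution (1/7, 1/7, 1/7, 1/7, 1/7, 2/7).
0.0439 nats

Redundancy measures how far a source is from maximum entropy:
R = H_max - H(X)

Maximum entropy for 6 symbols: H_max = log_e(6) = 1.7918 nats
Actual entropy: H(X) = 1.7479 nats
Redundancy: R = 1.7918 - 1.7479 = 0.0439 nats

This redundancy represents potential for compression: the source could be compressed by 0.0439 nats per symbol.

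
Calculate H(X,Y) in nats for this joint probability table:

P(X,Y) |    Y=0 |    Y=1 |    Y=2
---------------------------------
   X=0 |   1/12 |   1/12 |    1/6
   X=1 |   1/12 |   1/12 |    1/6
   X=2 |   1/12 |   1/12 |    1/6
2.1383 nats

Joint entropy is H(X,Y) = -Σ_{x,y} p(x,y) log p(x,y).

Summing over all non-zero entries:
H(X,Y) = -[1/12·log_e(1/12) + 1/12·log_e(1/12) + 1/6·log_e(1/6) + 1/12·log_e(1/12) + 1/12·log_e(1/12) + 1/6·log_e(1/6) + 1/12·log_e(1/12) + 1/12·log_e(1/12) + 1/6·log_e(1/6)]
H(X,Y) = 2.1383 nats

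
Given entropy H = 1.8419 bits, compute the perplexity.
3.5848

Perplexity is 2^H (or exp(H) for natural log).

H = 1.8419 bits
Perplexity = 2^1.8419 = 3.5848

Interpretation: The model's uncertainty is equivalent to choosing uniformly among 3.6 options.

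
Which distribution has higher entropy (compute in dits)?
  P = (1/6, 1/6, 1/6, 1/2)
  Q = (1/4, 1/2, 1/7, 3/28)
P

Computing entropies in dits:
H(P) = 0.5396
H(Q) = 0.5257

Distribution P has higher entropy.

Intuition: The distribution closer to uniform (more spread out) has higher entropy.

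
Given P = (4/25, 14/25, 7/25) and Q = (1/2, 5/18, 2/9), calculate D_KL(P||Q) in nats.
0.2750 nats

KL divergence: D_KL(P||Q) = Σ p(x) log(p(x)/q(x))

Computing term by term:
  x=0: 4/25 × log_e[(4/25)/(1/2)] = 4/25 × -1.1394 = -0.1823
  x=1: 14/25 × log_e[(14/25)/(5/18)] = 14/25 × 0.7011 = 0.3926
  x=2: 7/25 × log_e[(7/25)/(2/9)] = 7/25 × 0.2311 = 0.0647

D_KL(P||Q) = 0.2750 nats

Note: KL divergence is always non-negative and equals 0 iff P = Q.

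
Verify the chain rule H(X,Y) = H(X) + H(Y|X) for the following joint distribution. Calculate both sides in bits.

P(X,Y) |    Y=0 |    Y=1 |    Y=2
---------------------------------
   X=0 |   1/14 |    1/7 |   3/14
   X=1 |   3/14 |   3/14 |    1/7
H(X,Y) = 2.5027, H(X) = 0.9852, H(Y|X) = 1.5175 (all in bits)

Chain rule: H(X,Y) = H(X) + H(Y|X)

Left side — joint entropy directly:
H(X,Y) = -Σ p(x,y) log p(x,y) = 2.5027 bits

Right side — compute H(Y|X) from the conditional distributions:
P(X) = (3/7, 4/7), so H(X) = 0.9852 bits
H(Y|X) = Σ_x P(X=x) · H(Y|X=x):
  P(Y|X=0) = (1/6, 1/3, 1/2), H(Y|X=0) = 1.4591, weight P(X=0) = 3/7
  P(Y|X=1) = (3/8, 3/8, 1/4), H(Y|X=1) = 1.5613, weight P(X=1) = 4/7
H(Y|X) = 1.5175 bits

H(X) + H(Y|X) = 0.9852 + 1.5175 = 2.5027 bits

Both sides equal 2.5027 bits. ✓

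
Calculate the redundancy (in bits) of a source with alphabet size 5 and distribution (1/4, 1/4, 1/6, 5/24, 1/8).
0.0446 bits

Redundancy measures how far a source is from maximum entropy:
R = H_max - H(X)

Maximum entropy for 5 symbols: H_max = log_2(5) = 2.3219 bits
Actual entropy: H(X) = 2.2773 bits
Redundancy: R = 2.3219 - 2.2773 = 0.0446 bits

This redundancy represents potential for compression: the source could be compressed by 0.0446 bits per symbol.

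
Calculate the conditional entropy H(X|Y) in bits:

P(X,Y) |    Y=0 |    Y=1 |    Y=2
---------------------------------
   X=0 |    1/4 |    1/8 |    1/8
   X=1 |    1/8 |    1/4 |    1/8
0.9387 bits

Using the chain rule: H(X|Y) = H(X,Y) - H(Y)

First, compute H(X,Y) = 2.5000 bits

Marginal P(Y) = (3/8, 3/8, 1/4)
H(Y) = 1.5613 bits

H(X|Y) = H(X,Y) - H(Y) = 2.5000 - 1.5613 = 0.9387 bits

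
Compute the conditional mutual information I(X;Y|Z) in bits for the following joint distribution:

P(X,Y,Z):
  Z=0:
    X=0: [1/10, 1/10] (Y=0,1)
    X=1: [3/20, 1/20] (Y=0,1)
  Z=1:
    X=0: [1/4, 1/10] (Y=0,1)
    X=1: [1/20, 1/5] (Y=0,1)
0.1369 bits

Conditional mutual information: I(X;Y|Z) = H(X|Z) + H(Y|Z) - H(X,Y|Z)

H(Z) = 0.9710
H(X,Z) = 1.9589 → H(X|Z) = 0.9879
H(Y,Z) = 1.9527 → H(Y|Z) = 0.9818
H(X,Y,Z) = 2.8037 → H(X,Y|Z) = 1.8328

I(X;Y|Z) = 0.9879 + 0.9818 - 1.8328 = 0.1369 bits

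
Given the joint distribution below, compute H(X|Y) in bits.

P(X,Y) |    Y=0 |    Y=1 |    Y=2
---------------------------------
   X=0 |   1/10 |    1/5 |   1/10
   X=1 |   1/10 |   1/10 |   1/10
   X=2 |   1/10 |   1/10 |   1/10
1.5510 bits

Using the chain rule: H(X|Y) = H(X,Y) - H(Y)

First, compute H(X,Y) = 3.1219 bits

Marginal P(Y) = (3/10, 2/5, 3/10)
H(Y) = 1.5710 bits

H(X|Y) = H(X,Y) - H(Y) = 3.1219 - 1.5710 = 1.5510 bits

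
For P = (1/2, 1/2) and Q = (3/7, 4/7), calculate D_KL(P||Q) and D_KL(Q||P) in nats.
D_KL(P||Q) = 0.0103, D_KL(Q||P) = 0.0102

KL divergence is not symmetric: D_KL(P||Q) ≠ D_KL(Q||P) in general.

D_KL(P||Q) = 0.0103 nats
D_KL(Q||P) = 0.0102 nats

No, they are not equal!

This asymmetry is why KL divergence is not a true distance metric.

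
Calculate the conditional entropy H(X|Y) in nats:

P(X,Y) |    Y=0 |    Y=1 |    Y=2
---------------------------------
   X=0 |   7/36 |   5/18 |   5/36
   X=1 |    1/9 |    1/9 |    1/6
0.6435 nats

Using the chain rule: H(X|Y) = H(X,Y) - H(Y)

First, compute H(X,Y) = 1.7353 nats

Marginal P(Y) = (11/36, 7/18, 11/36)
H(Y) = 1.0918 nats

H(X|Y) = H(X,Y) - H(Y) = 1.7353 - 1.0918 = 0.6435 nats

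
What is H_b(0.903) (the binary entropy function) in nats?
0.3184 nats

The binary entropy function is:
H(p) = -p log(p) - (1-p) log(1-p)

H(0.903) = -0.903 × log_e(0.903) - 0.097 × log_e(0.097)
H(0.903) = 0.3184 nats

Note: Binary entropy is maximized at p=0.5 (H=1 bit) and minimized at p=0 or p=1 (H=0).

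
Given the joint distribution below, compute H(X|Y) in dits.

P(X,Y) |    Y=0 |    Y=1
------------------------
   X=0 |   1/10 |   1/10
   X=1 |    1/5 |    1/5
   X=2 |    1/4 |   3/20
0.4548 dits

Using the chain rule: H(X|Y) = H(X,Y) - H(Y)

First, compute H(X,Y) = 0.7537 dits

Marginal P(Y) = (11/20, 9/20)
H(Y) = 0.2989 dits

H(X|Y) = H(X,Y) - H(Y) = 0.7537 - 0.2989 = 0.4548 dits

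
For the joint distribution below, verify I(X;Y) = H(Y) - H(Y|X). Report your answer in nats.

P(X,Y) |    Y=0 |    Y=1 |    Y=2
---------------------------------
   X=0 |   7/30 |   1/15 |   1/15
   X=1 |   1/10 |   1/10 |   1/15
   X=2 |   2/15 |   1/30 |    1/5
I(X;Y) = 0.0864 nats

Mutual information has multiple equivalent forms:
- I(X;Y) = H(X) - H(X|Y)
- I(X;Y) = H(Y) - H(Y|X)
- I(X;Y) = H(X) + H(Y) - H(X,Y)

Computing all quantities:
H(X) = 1.0882, H(Y) = 1.0438, H(X,Y) = 2.0456
H(X|Y) = 1.0019, H(Y|X) = 0.9574

Verification:
H(X) - H(X|Y) = 1.0882 - 1.0019 = 0.0864
H(Y) - H(Y|X) = 1.0438 - 0.9574 = 0.0864
H(X) + H(Y) - H(X,Y) = 1.0882 + 1.0438 - 2.0456 = 0.0864

All forms give I(X;Y) = 0.0864 nats. ✓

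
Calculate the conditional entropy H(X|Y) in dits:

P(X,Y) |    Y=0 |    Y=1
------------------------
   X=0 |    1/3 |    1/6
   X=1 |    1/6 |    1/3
0.2764 dits

Using the chain rule: H(X|Y) = H(X,Y) - H(Y)

First, compute H(X,Y) = 0.5775 dits

Marginal P(Y) = (1/2, 1/2)
H(Y) = 0.3010 dits

H(X|Y) = H(X,Y) - H(Y) = 0.5775 - 0.3010 = 0.2764 dits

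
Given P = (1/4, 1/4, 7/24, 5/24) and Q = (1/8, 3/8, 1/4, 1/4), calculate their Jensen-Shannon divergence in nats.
0.0187 nats

Jensen-Shannon divergence is:
JSD(P||Q) = 0.5 × D_KL(P||M) + 0.5 × D_KL(Q||M)
where M = 0.5 × (P + Q) is the mixture distribution.

M = 0.5 × (1/4, 1/4, 7/24, 5/24) + 0.5 × (1/8, 3/8, 1/4, 1/4) = (3/16, 5/16, 0.270833, 0.229167)

D_KL(P||M) = 0.0179 nats
D_KL(Q||M) = 0.0194 nats

JSD(P||Q) = 0.5 × 0.0179 + 0.5 × 0.0194 = 0.0187 nats

Unlike KL divergence, JSD is symmetric and bounded: 0 ≤ JSD ≤ log(2).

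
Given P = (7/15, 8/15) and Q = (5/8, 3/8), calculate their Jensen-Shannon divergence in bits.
0.0183 bits

Jensen-Shannon divergence is:
JSD(P||Q) = 0.5 × D_KL(P||M) + 0.5 × D_KL(Q||M)
where M = 0.5 × (P + Q) is the mixture distribution.

M = 0.5 × (7/15, 8/15) + 0.5 × (5/8, 3/8) = (0.545833, 0.454167)

D_KL(P||M) = 0.0181 bits
D_KL(Q||M) = 0.0185 bits

JSD(P||Q) = 0.5 × 0.0181 + 0.5 × 0.0185 = 0.0183 bits

Unlike KL divergence, JSD is symmetric and bounded: 0 ≤ JSD ≤ log(2).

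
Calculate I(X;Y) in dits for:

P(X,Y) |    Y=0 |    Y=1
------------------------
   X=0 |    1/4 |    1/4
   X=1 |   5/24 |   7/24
0.0015 dits

Mutual information: I(X;Y) = H(X) + H(Y) - H(X,Y)

Marginals:
P(X) = (1/2, 1/2), H(X) = 0.3010 dits
P(Y) = (11/24, 13/24), H(Y) = 0.2995 dits

Joint entropy: H(X,Y) = 0.5990 dits

I(X;Y) = 0.3010 + 0.2995 - 0.5990 = 0.0015 dits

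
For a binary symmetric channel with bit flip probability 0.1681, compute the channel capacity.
0.3467 bits

For a binary symmetric channel (BSC) with error probability p:
Capacity C = 1 - H(p) bits per symbol

where H(p) = -p log₂(p) - (1-p) log₂(1-p) is the binary entropy function.

H(0.1681) = 0.6533 bits
C = 1 - 0.6533 = 0.3467 bits per symbol

This means we can reliably transmit up to 0.3467 bits of information per channel use.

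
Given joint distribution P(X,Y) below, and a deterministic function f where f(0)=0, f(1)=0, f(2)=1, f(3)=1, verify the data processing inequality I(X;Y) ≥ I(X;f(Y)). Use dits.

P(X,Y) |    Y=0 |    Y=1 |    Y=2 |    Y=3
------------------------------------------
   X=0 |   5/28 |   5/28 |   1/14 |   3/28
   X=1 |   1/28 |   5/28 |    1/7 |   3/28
I(X;Y) = 0.0267, I(X;f(Y)) = 0.0093, inequality holds: 0.0267 ≥ 0.0093

Data Processing Inequality: For any Markov chain X → Y → Z, we have I(X;Y) ≥ I(X;Z).

Here Z = f(Y) is a deterministic function of Y, forming X → Y → Z.

Original I(X;Y) = 0.0267 dits

After applying f:
P(X,Z) where Z=f(Y):
- P(X,Z=0) = P(X,Y=0) + P(X,Y=1)
- P(X,Z=1) = P(X,Y=2) + P(X,Y=3)

I(X;Z) = I(X;f(Y)) = 0.0093 dits

Verification: 0.0267 ≥ 0.0093 ✓

Information cannot be created by processing; the function f can only lose information about X.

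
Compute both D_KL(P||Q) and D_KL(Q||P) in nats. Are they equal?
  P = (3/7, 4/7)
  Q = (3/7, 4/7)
D_KL(P||Q) = 0.0000, D_KL(Q||P) = 0.0000

KL divergence is not symmetric: D_KL(P||Q) ≠ D_KL(Q||P) in general.

D_KL(P||Q) = 0.0000 nats
D_KL(Q||P) = 0.0000 nats

In this case they happen to be equal (to 4 decimal places).

This asymmetry is why KL divergence is not a true distance metric.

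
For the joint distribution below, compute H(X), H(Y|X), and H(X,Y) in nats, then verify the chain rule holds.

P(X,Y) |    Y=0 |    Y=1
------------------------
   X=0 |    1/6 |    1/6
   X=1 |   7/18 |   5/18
H(X,Y) = 1.3204, H(X) = 0.6365, H(Y|X) = 0.6838 (all in nats)

Chain rule: H(X,Y) = H(X) + H(Y|X)

Left side — joint entropy directly:
H(X,Y) = -Σ p(x,y) log p(x,y) = 1.3204 nats

Right side — compute H(Y|X) from the conditional distributions:
P(X) = (1/3, 2/3), so H(X) = 0.6365 nats
H(Y|X) = Σ_x P(X=x) · H(Y|X=x):
  P(Y|X=0) = (1/2, 1/2), H(Y|X=0) = 0.6931, weight P(X=0) = 1/3
  P(Y|X=1) = (7/12, 5/12), H(Y|X=1) = 0.6792, weight P(X=1) = 2/3
H(Y|X) = 0.6838 nats

H(X) + H(Y|X) = 0.6365 + 0.6838 = 1.3204 nats

Both sides equal 1.3204 nats. ✓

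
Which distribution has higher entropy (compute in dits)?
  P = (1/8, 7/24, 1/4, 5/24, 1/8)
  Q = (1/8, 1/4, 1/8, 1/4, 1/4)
Q

Computing entropies in dits:
H(P) = 0.6743
H(Q) = 0.6773

Distribution Q has higher entropy.

Intuition: The distribution closer to uniform (more spread out) has higher entropy.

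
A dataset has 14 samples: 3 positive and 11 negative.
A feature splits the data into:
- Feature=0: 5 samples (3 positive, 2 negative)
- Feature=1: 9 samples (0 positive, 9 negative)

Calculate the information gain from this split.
0.4028 bits

Information Gain = H(Y) - H(Y|Feature)

Before split:
P(positive) = 3/14 = 0.2143
H(Y) = 0.7496 bits

After split:
Feature=0: H = 0.9710 bits (weight = 5/14)
Feature=1: H = 0.0000 bits (weight = 9/14)
H(Y|Feature) = (5/14)×0.9710 + (9/14)×0.0000 = 0.3468 bits

Information Gain = 0.7496 - 0.3468 = 0.4028 bits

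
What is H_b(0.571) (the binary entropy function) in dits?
0.2966 dits

The binary entropy function is:
H(p) = -p log(p) - (1-p) log(1-p)

H(0.571) = -0.571 × log_10(0.571) - 0.429 × log_10(0.429)
H(0.571) = 0.2966 dits

Note: Binary entropy is maximized at p=0.5 (H=1 bit) and minimized at p=0 or p=1 (H=0).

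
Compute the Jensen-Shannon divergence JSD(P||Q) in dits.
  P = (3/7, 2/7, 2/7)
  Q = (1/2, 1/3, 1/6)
0.0044 dits

Jensen-Shannon divergence is:
JSD(P||Q) = 0.5 × D_KL(P||M) + 0.5 × D_KL(Q||M)
where M = 0.5 × (P + Q) is the mixture distribution.

M = 0.5 × (3/7, 2/7, 2/7) + 0.5 × (1/2, 1/3, 1/6) = (13/28, 0.309524, 0.22619)

D_KL(P||M) = 0.0042 dits
D_KL(Q||M) = 0.0047 dits

JSD(P||Q) = 0.5 × 0.0042 + 0.5 × 0.0047 = 0.0044 dits

Unlike KL divergence, JSD is symmetric and bounded: 0 ≤ JSD ≤ log(2).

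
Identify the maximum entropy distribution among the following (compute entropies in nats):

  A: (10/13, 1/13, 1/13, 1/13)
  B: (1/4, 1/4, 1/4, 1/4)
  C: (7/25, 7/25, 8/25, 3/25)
B

For a discrete distribution over n outcomes, entropy is maximized by the uniform distribution.

Computing entropies:
H(A) = 0.7937 nats
H(B) = 1.3863 nats
H(C) = 1.3319 nats

The uniform distribution (where all probabilities equal 1/4) achieves the maximum entropy of log_e(4) = 1.3863 nats.

Distribution B has the highest entropy.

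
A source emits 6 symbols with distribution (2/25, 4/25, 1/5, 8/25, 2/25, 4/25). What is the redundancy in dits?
0.0498 dits

Redundancy measures how far a source is from maximum entropy:
R = H_max - H(X)

Maximum entropy for 6 symbols: H_max = log_10(6) = 0.7782 dits
Actual entropy: H(X) = 0.7283 dits
Redundancy: R = 0.7782 - 0.7283 = 0.0498 dits

This redundancy represents potential for compression: the source could be compressed by 0.0498 dits per symbol.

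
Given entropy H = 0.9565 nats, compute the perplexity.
2.6026

Perplexity is e^H (or exp(H) for natural log).

H = 0.9565 nats
Perplexity = e^0.9565 = 2.6026

Interpretation: The model's uncertainty is equivalent to choosing uniformly among 2.6 options.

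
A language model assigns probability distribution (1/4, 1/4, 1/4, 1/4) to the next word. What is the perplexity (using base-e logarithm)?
4.0000

Perplexity is e^H (or exp(H) for natural log).

First, H = -Σ p log p = 1.3863 nats
Perplexity = e^1.3863 = 4.0000

Interpretation: The model's uncertainty is equivalent to choosing uniformly among 4.0 options.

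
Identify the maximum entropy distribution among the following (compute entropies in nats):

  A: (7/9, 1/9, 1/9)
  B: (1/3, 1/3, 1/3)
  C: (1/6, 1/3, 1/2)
B

For a discrete distribution over n outcomes, entropy is maximized by the uniform distribution.

Computing entropies:
H(A) = 0.6837 nats
H(B) = 1.0986 nats
H(C) = 1.0114 nats

The uniform distribution (where all probabilities equal 1/3) achieves the maximum entropy of log_e(3) = 1.0986 nats.

Distribution B has the highest entropy.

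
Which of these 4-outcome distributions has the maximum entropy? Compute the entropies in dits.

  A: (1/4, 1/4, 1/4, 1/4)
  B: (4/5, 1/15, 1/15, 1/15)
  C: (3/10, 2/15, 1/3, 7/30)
A

For a discrete distribution over n outcomes, entropy is maximized by the uniform distribution.

Computing entropies:
H(A) = 0.6021 dits
H(B) = 0.3127 dits
H(C) = 0.5801 dits

The uniform distribution (where all probabilities equal 1/4) achieves the maximum entropy of log_10(4) = 0.6021 dits.

Distribution A has the highest entropy.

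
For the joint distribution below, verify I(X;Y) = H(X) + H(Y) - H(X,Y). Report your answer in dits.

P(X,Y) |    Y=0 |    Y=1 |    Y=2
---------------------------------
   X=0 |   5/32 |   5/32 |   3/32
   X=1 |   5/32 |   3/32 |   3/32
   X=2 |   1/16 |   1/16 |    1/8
I(X;Y) = 0.0139 dits

Mutual information has multiple equivalent forms:
- I(X;Y) = H(X) - H(X|Y)
- I(X;Y) = H(Y) - H(Y|X)
- I(X;Y) = H(X) + H(Y) - H(X,Y)

Computing all quantities:
H(X) = 0.4689, H(Y) = 0.4755, H(X,Y) = 0.9304
H(X|Y) = 0.4550, H(Y|X) = 0.4616

Verification:
H(X) - H(X|Y) = 0.4689 - 0.4550 = 0.0139
H(Y) - H(Y|X) = 0.4755 - 0.4616 = 0.0139
H(X) + H(Y) - H(X,Y) = 0.4689 + 0.4755 - 0.9304 = 0.0139

All forms give I(X;Y) = 0.0139 dits. ✓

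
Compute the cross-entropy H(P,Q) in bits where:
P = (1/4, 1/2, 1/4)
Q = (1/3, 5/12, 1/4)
1.5278 bits

Cross-entropy: H(P,Q) = -Σ p(x) log q(x)

Alternatively: H(P,Q) = H(P) + D_KL(P||Q)
H(P) = 1.5000 bits
D_KL(P||Q) = 0.0278 bits

H(P,Q) = 1.5000 + 0.0278 = 1.5278 bits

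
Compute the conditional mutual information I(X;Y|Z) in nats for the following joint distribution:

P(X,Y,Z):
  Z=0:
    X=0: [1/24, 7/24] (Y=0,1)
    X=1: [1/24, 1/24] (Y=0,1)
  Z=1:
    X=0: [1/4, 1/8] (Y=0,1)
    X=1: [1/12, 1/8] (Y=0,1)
0.0446 nats

Conditional mutual information: I(X;Y|Z) = H(X|Z) + H(Y|Z) - H(X,Y|Z)

H(Z) = 0.6792
H(X,Z) = 1.2679 → H(X|Z) = 0.5887
H(Y,Z) = 1.2861 → H(Y|Z) = 0.6069
H(X,Y,Z) = 1.8301 → H(X,Y|Z) = 1.1509

I(X;Y|Z) = 0.5887 + 0.6069 - 1.1509 = 0.0446 nats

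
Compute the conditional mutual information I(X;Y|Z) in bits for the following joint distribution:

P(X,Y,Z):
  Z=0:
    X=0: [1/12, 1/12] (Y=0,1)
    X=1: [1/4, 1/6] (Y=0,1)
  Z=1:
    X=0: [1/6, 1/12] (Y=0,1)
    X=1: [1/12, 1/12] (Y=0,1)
0.0118 bits

Conditional mutual information: I(X;Y|Z) = H(X|Z) + H(Y|Z) - H(X,Y|Z)

H(Z) = 0.9799
H(X,Z) = 1.8879 → H(X|Z) = 0.9080
H(Y,Z) = 1.9591 → H(Y|Z) = 0.9793
H(X,Y,Z) = 2.8554 → H(X,Y|Z) = 1.8755

I(X;Y|Z) = 0.9080 + 0.9793 - 1.8755 = 0.0118 bits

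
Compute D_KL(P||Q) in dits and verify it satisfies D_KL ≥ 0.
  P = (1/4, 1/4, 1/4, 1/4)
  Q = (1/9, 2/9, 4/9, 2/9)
0.0512 dits

KL divergence satisfies the Gibbs inequality: D_KL(P||Q) ≥ 0 for all distributions P, Q.

D_KL(P||Q) = Σ p(x) log(p(x)/q(x))
Term by term:
  x=0: 1/4 × log_10[(1/4)/(1/9)] = 0.0880
  x=1: 1/4 × log_10[(1/4)/(2/9)] = 0.0128
  x=2: 1/4 × log_10[(1/4)/(4/9)] = -0.0625
  x=3: 1/4 × log_10[(1/4)/(2/9)] = 0.0128
D_KL(P||Q) = 0.0512 dits

D_KL(P||Q) = 0.0512 ≥ 0 ✓

This non-negativity is a fundamental property: relative entropy cannot be negative because it measures how different Q is from P.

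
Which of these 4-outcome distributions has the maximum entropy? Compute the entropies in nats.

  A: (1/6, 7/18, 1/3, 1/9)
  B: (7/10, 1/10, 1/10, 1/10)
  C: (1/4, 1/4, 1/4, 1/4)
C

For a discrete distribution over n outcomes, entropy is maximized by the uniform distribution.

Computing entropies:
H(A) = 1.2763 nats
H(B) = 0.9404 nats
H(C) = 1.3863 nats

The uniform distribution (where all probabilities equal 1/4) achieves the maximum entropy of log_e(4) = 1.3863 nats.

Distribution C has the highest entropy.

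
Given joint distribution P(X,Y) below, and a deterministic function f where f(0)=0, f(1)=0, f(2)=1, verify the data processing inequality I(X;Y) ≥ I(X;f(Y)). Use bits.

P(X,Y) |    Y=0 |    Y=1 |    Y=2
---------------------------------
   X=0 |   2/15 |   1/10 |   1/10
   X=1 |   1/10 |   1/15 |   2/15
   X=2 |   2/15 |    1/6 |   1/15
I(X;Y) = 0.0492, I(X;f(Y)) = 0.0394, inequality holds: 0.0492 ≥ 0.0394

Data Processing Inequality: For any Markov chain X → Y → Z, we have I(X;Y) ≥ I(X;Z).

Here Z = f(Y) is a deterministic function of Y, forming X → Y → Z.

Original I(X;Y) = 0.0492 bits

After applying f:
P(X,Z) where Z=f(Y):
- P(X,Z=0) = P(X,Y=0) + P(X,Y=1)
- P(X,Z=1) = P(X,Y=2)

I(X;Z) = I(X;f(Y)) = 0.0394 bits

Verification: 0.0492 ≥ 0.0394 ✓

Information cannot be created by processing; the function f can only lose information about X.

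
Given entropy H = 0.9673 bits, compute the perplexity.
1.9552

Perplexity is 2^H (or exp(H) for natural log).

H = 0.9673 bits
Perplexity = 2^0.9673 = 1.9552

Interpretation: The model's uncertainty is equivalent to choosing uniformly among 2.0 options.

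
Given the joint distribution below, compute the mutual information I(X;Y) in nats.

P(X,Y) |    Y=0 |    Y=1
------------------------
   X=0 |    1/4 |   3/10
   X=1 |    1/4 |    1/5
0.0051 nats

Mutual information: I(X;Y) = H(X) + H(Y) - H(X,Y)

Marginals:
P(X) = (11/20, 9/20), H(X) = 0.6881 nats
P(Y) = (1/2, 1/2), H(Y) = 0.6931 nats

Joint entropy: H(X,Y) = 1.3762 nats

I(X;Y) = 0.6881 + 0.6931 - 1.3762 = 0.0051 nats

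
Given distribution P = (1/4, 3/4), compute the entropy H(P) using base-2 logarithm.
0.8113 bits

Shannon entropy is H(X) = -Σ p(x) log p(x).

For P = (1/4, 3/4):
H = -1/4 × log_2(1/4) -3/4 × log_2(3/4)
H = 0.8113 bits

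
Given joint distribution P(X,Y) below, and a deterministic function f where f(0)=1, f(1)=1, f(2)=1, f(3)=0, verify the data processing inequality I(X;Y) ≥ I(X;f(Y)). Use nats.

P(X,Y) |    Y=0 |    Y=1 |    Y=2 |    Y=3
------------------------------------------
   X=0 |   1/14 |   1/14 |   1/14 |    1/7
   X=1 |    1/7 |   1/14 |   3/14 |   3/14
I(X;Y) = 0.0153, I(X;f(Y)) = 0.0022, inequality holds: 0.0153 ≥ 0.0022

Data Processing Inequality: For any Markov chain X → Y → Z, we have I(X;Y) ≥ I(X;Z).

Here Z = f(Y) is a deterministic function of Y, forming X → Y → Z.

Original I(X;Y) = 0.0153 nats

After applying f:
P(X,Z) where Z=f(Y):
- P(X,Z=0) = P(X,Y=3)
- P(X,Z=1) = P(X,Y=0) + P(X,Y=1) + P(X,Y=2)

I(X;Z) = I(X;f(Y)) = 0.0022 nats

Verification: 0.0153 ≥ 0.0022 ✓

Information cannot be created by processing; the function f can only lose information about X.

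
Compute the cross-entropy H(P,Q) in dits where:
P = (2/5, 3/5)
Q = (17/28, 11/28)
0.3301 dits

Cross-entropy: H(P,Q) = -Σ p(x) log q(x)

Alternatively: H(P,Q) = H(P) + D_KL(P||Q)
H(P) = 0.2923 dits
D_KL(P||Q) = 0.0379 dits

H(P,Q) = 0.2923 + 0.0379 = 0.3301 dits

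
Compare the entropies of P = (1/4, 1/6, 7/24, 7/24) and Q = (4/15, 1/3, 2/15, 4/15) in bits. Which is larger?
P

Computing entropies in bits:
H(P) = 1.9678
H(Q) = 1.9329

Distribution P has higher entropy.

Intuition: The distribution closer to uniform (more spread out) has higher entropy.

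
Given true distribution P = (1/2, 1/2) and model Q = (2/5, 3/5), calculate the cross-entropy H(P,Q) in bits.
1.0294 bits

Cross-entropy: H(P,Q) = -Σ p(x) log q(x)

Alternatively: H(P,Q) = H(P) + D_KL(P||Q)
H(P) = 1.0000 bits
D_KL(P||Q) = 0.0294 bits

H(P,Q) = 1.0000 + 0.0294 = 1.0294 bits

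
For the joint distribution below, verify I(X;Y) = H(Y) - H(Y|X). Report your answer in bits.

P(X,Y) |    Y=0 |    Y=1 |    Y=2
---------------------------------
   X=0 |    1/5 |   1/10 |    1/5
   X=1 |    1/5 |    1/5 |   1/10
I(X;Y) = 0.0490 bits

Mutual information has multiple equivalent forms:
- I(X;Y) = H(X) - H(X|Y)
- I(X;Y) = H(Y) - H(Y|X)
- I(X;Y) = H(X) + H(Y) - H(X,Y)

Computing all quantities:
H(X) = 1.0000, H(Y) = 1.5710, H(X,Y) = 2.5219
H(X|Y) = 0.9510, H(Y|X) = 1.5219

Verification:
H(X) - H(X|Y) = 1.0000 - 0.9510 = 0.0490
H(Y) - H(Y|X) = 1.5710 - 1.5219 = 0.0490
H(X) + H(Y) - H(X,Y) = 1.0000 + 1.5710 - 2.5219 = 0.0490

All forms give I(X;Y) = 0.0490 bits. ✓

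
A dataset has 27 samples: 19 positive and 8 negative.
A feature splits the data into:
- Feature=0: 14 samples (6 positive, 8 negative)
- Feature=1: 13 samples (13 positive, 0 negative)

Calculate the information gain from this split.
0.3659 bits

Information Gain = H(Y) - H(Y|Feature)

Before split:
P(positive) = 19/27 = 0.7037
H(Y) = 0.8767 bits

After split:
Feature=0: H = 0.9852 bits (weight = 14/27)
Feature=1: H = 0.0000 bits (weight = 13/27)
H(Y|Feature) = (14/27)×0.9852 + (13/27)×0.0000 = 0.5109 bits

Information Gain = 0.8767 - 0.5109 = 0.3659 bits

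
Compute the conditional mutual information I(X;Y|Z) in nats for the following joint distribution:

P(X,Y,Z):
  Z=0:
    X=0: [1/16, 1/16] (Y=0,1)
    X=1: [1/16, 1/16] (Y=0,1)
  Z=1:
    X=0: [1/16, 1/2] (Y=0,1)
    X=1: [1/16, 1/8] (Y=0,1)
0.0224 nats

Conditional mutual information: I(X;Y|Z) = H(X|Z) + H(Y|Z) - H(X,Y|Z)

H(Z) = 0.5623
H(X,Z) = 1.1574 → H(X|Z) = 0.5950
H(Y,Z) = 1.0735 → H(Y|Z) = 0.5112
H(X,Y,Z) = 1.6462 → H(X,Y|Z) = 1.0839

I(X;Y|Z) = 0.5950 + 0.5112 - 1.0839 = 0.0224 nats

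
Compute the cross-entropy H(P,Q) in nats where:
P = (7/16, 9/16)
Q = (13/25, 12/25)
0.6990 nats

Cross-entropy: H(P,Q) = -Σ p(x) log q(x)

Alternatively: H(P,Q) = H(P) + D_KL(P||Q)
H(P) = 0.6853 nats
D_KL(P||Q) = 0.0136 nats

H(P,Q) = 0.6853 + 0.0136 = 0.6990 nats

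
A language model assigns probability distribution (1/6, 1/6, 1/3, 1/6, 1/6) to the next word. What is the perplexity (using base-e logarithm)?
4.7622

Perplexity is e^H (or exp(H) for natural log).

First, H = -Σ p log p = 1.5607 nats
Perplexity = e^1.5607 = 4.7622

Interpretation: The model's uncertainty is equivalent to choosing uniformly among 4.8 options.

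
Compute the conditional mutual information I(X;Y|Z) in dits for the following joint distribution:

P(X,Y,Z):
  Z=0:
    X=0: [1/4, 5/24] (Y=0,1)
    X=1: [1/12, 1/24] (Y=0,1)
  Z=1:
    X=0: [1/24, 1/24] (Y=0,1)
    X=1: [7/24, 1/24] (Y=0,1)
0.0122 dits

Conditional mutual information: I(X;Y|Z) = H(X|Z) + H(Y|Z) - H(X,Y|Z)

H(Z) = 0.2950
H(X,Z) = 0.5172 → H(X|Z) = 0.2222
H(Y,Z) = 0.5585 → H(Y|Z) = 0.2636
H(X,Y,Z) = 0.7685 → H(X,Y|Z) = 0.4735

I(X;Y|Z) = 0.2222 + 0.2636 - 0.4735 = 0.0122 dits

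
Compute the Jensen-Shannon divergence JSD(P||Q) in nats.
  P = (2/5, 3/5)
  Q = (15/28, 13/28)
0.0093 nats

Jensen-Shannon divergence is:
JSD(P||Q) = 0.5 × D_KL(P||M) + 0.5 × D_KL(Q||M)
where M = 0.5 × (P + Q) is the mixture distribution.

M = 0.5 × (2/5, 3/5) + 0.5 × (15/28, 13/28) = (0.467857, 0.532143)

D_KL(P||M) = 0.0093 nats
D_KL(Q||M) = 0.0092 nats

JSD(P||Q) = 0.5 × 0.0093 + 0.5 × 0.0092 = 0.0093 nats

Unlike KL divergence, JSD is symmetric and bounded: 0 ≤ JSD ≤ log(2).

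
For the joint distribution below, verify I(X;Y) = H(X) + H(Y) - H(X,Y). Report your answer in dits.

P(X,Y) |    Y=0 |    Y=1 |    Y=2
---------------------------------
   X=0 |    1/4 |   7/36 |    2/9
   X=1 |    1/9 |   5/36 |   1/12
I(X;Y) = 0.0036 dits

Mutual information has multiple equivalent forms:
- I(X;Y) = H(X) - H(X|Y)
- I(X;Y) = H(Y) - H(Y|X)
- I(X;Y) = H(X) + H(Y) - H(X,Y)

Computing all quantities:
H(X) = 0.2764, H(Y) = 0.4761, H(X,Y) = 0.7490
H(X|Y) = 0.2729, H(Y|X) = 0.4726

Verification:
H(X) - H(X|Y) = 0.2764 - 0.2729 = 0.0036
H(Y) - H(Y|X) = 0.4761 - 0.4726 = 0.0036
H(X) + H(Y) - H(X,Y) = 0.2764 + 0.4761 - 0.7490 = 0.0036

All forms give I(X;Y) = 0.0036 dits. ✓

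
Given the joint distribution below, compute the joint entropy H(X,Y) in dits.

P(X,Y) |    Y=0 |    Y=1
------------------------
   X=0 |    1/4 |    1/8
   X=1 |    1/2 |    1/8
0.5268 dits

Joint entropy is H(X,Y) = -Σ_{x,y} p(x,y) log p(x,y).

Summing over all non-zero entries:
H(X,Y) = -[1/4·log_10(1/4) + 1/8·log_10(1/8) + 1/2·log_10(1/2) + 1/8·log_10(1/8)]
H(X,Y) = 0.5268 dits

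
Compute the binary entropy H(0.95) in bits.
0.2864 bits

The binary entropy function is:
H(p) = -p log(p) - (1-p) log(1-p)

H(0.95) = -0.95 × log_2(0.95) - 0.05 × log_2(0.05)
H(0.95) = 0.2864 bits

Note: Binary entropy is maximized at p=0.5 (H=1 bit) and minimized at p=0 or p=1 (H=0).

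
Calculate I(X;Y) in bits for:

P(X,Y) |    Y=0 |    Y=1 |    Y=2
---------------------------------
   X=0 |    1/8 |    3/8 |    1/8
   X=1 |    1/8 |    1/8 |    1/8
0.0488 bits

Mutual information: I(X;Y) = H(X) + H(Y) - H(X,Y)

Marginals:
P(X) = (5/8, 3/8), H(X) = 0.9544 bits
P(Y) = (1/4, 1/2, 1/4), H(Y) = 1.5000 bits

Joint entropy: H(X,Y) = 2.4056 bits

I(X;Y) = 0.9544 + 1.5000 - 2.4056 = 0.0488 bits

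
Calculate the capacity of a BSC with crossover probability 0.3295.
0.0856 bits

For a binary symmetric channel (BSC) with error probability p:
Capacity C = 1 - H(p) bits per symbol

where H(p) = -p log₂(p) - (1-p) log₂(1-p) is the binary entropy function.

H(0.3295) = 0.9144 bits
C = 1 - 0.9144 = 0.0856 bits per symbol

This means we can reliably transmit up to 0.0856 bits of information per channel use.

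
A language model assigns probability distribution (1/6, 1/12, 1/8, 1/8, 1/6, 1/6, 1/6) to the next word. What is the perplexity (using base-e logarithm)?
6.8308

Perplexity is e^H (or exp(H) for natural log).

First, H = -Σ p log p = 1.9214 nats
Perplexity = e^1.9214 = 6.8308

Interpretation: The model's uncertainty is equivalent to choosing uniformly among 6.8 options.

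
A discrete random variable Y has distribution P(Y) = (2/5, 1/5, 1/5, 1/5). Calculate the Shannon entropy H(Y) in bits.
1.9219 bits

Shannon entropy is H(X) = -Σ p(x) log p(x).

For P = (2/5, 1/5, 1/5, 1/5):
H = -2/5 × log_2(2/5) -1/5 × log_2(1/5) -1/5 × log_2(1/5) -1/5 × log_2(1/5)
H = 1.9219 bits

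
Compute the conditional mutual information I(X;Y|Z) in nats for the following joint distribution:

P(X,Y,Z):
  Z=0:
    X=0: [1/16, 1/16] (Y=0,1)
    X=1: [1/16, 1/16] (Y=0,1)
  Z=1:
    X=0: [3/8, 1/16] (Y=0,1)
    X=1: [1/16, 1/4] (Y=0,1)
0.1736 nats

Conditional mutual information: I(X;Y|Z) = H(X|Z) + H(Y|Z) - H(X,Y|Z)

H(Z) = 0.5623
H(X,Z) = 1.2450 → H(X|Z) = 0.6827
H(Y,Z) = 1.2450 → H(Y|Z) = 0.6827
H(X,Y,Z) = 1.7541 → H(X,Y|Z) = 1.1918

I(X;Y|Z) = 0.6827 + 0.6827 - 1.1918 = 0.1736 nats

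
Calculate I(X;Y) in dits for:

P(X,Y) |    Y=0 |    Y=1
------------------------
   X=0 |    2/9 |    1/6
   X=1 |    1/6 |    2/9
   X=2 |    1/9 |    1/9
0.0035 dits

Mutual information: I(X;Y) = H(X) + H(Y) - H(X,Y)

Marginals:
P(X) = (7/18, 7/18, 2/9), H(X) = 0.4642 dits
P(Y) = (1/2, 1/2), H(Y) = 0.3010 dits

Joint entropy: H(X,Y) = 0.7618 dits

I(X;Y) = 0.4642 + 0.3010 - 0.7618 = 0.0035 dits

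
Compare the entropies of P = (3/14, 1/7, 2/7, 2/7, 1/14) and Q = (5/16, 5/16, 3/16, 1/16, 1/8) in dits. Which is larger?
P

Computing entropies in dits:
H(P) = 0.6568
H(Q) = 0.6402

Distribution P has higher entropy.

Intuition: The distribution closer to uniform (more spread out) has higher entropy.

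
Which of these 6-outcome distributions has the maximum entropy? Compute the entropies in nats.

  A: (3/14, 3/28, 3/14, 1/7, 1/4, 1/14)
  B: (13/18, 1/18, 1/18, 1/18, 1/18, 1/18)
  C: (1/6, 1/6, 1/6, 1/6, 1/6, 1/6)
C

For a discrete distribution over n outcomes, entropy is maximized by the uniform distribution.

Computing entropies:
H(A) = 1.7126 nats
H(B) = 1.0379 nats
H(C) = 1.7918 nats

The uniform distribution (where all probabilities equal 1/6) achieves the maximum entropy of log_e(6) = 1.7918 nats.

Distribution C has the highest entropy.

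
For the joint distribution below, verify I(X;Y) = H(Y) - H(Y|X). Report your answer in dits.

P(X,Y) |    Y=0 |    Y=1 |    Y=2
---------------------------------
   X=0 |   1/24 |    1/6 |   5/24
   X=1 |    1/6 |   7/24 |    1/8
I(X;Y) = 0.0234 dits

Mutual information has multiple equivalent forms:
- I(X;Y) = H(X) - H(X|Y)
- I(X;Y) = H(Y) - H(Y|X)
- I(X;Y) = H(X) + H(Y) - H(X,Y)

Computing all quantities:
H(X) = 0.2950, H(Y) = 0.4563, H(X,Y) = 0.7278
H(X|Y) = 0.2715, H(Y|X) = 0.4328

Verification:
H(X) - H(X|Y) = 0.2950 - 0.2715 = 0.0234
H(Y) - H(Y|X) = 0.4563 - 0.4328 = 0.0234
H(X) + H(Y) - H(X,Y) = 0.2950 + 0.4563 - 0.7278 = 0.0234

All forms give I(X;Y) = 0.0234 dits. ✓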